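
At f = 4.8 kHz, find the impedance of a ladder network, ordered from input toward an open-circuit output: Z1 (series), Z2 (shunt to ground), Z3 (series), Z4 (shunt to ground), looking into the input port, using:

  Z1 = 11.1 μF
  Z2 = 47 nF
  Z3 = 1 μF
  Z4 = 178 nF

Step 1 — Angular frequency: ω = 2π·f = 2π·4800 = 3.016e+04 rad/s.
Step 2 — Component impedances:
  Z1: Z = 1/(jωC) = -j/(ω·C) = 0 - j2.987 Ω
  Z2: Z = 1/(jωC) = -j/(ω·C) = 0 - j705.5 Ω
  Z3: Z = 1/(jωC) = -j/(ω·C) = 0 - j33.16 Ω
  Z4: Z = 1/(jωC) = -j/(ω·C) = 0 - j186.3 Ω
Step 3 — Ladder network (open output): work backward from the far end, alternating series and parallel combinations. Z_in = 0 - j170.4 Ω = 170.4∠-90.0° Ω.

Z = 0 - j170.4 Ω = 170.4∠-90.0° Ω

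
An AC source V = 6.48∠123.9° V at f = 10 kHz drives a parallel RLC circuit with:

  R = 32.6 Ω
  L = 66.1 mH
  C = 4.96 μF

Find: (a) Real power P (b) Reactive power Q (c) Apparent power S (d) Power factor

Step 1 — Angular frequency: ω = 2π·f = 2π·1e+04 = 6.283e+04 rad/s.
Step 2 — Component impedances:
  R: Z = R = 32.6 Ω
  L: Z = jωL = j·6.283e+04·0.0661 = 0 + j4153 Ω
  C: Z = 1/(jωC) = -j/(ω·C) = 0 - j3.209 Ω
Step 3 — Parallel combination: 1/Z_total = 1/R + 1/L + 1/C; Z_total = 0.3133 - j3.18 Ω = 3.196∠-84.4° Ω.
Step 4 — Source phasor: V = 6.48∠123.9° V = -3.614 + j5.378 V.
Step 5 — Current: I = V / Z = -1.786 - j0.9605 A = 2.028∠-151.7° A.
Step 6 — Complex power: S = V·I* = 1.288 - j13.08 VA.
Step 7 — Real power: P = Re(S) = 1.288 W.
Step 8 — Reactive power: Q = Im(S) = -13.08 VAR.
Step 9 — Apparent power: |S| = 13.14 VA.
Step 10 — Power factor: PF = P/|S| = 0.09803 (leading).

(a) P = 1.288 W  (b) Q = -13.08 VAR  (c) S = 13.14 VA  (d) PF = 0.09803 (leading)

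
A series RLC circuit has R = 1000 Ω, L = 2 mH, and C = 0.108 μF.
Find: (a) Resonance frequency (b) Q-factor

Step 1 — Resonance condition Im(Z)=0 gives ω₀ = 1/√(LC).
Step 2 — ω₀ = 1/√(0.002·1.08e-07) = 6.804e+04 rad/s.
Step 3 — f₀ = ω₀/(2π) = 1.083e+04 Hz.
Step 4 — Series Q: Q = ω₀L/R = 6.804e+04·0.002/1000 = 0.1361.

(a) f₀ = 1.083e+04 Hz  (b) Q = 0.1361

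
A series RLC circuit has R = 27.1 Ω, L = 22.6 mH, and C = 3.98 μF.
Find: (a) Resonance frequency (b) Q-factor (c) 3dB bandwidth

Step 1 — Resonance: ω₀ = 1/√(LC) = 1/√(0.0226·3.98e-06) = 3334 rad/s.
Step 2 — f₀ = ω₀/(2π) = 530.7 Hz.
Step 3 — Series Q: Q = ω₀L/R = 3334·0.0226/27.1 = 2.781.
Step 4 — Bandwidth: Δω = ω₀/Q = 1199 rad/s; BW = Δω/(2π) = 190.8 Hz.

(a) f₀ = 530.7 Hz  (b) Q = 2.781  (c) BW = 190.8 Hz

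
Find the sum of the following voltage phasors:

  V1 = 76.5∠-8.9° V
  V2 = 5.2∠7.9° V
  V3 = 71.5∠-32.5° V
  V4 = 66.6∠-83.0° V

Step 1 — Convert each phasor to rectangular form:
  V1 = 76.5·(cos(-8.9°) + j·sin(-8.9°)) = 75.58 - j11.84 V
  V2 = 5.2·(cos(7.9°) + j·sin(7.9°)) = 5.151 + j0.7147 V
  V3 = 71.5·(cos(-32.5°) + j·sin(-32.5°)) = 60.3 - j38.42 V
  V4 = 66.6·(cos(-83.0°) + j·sin(-83.0°)) = 8.116 - j66.1 V
Step 2 — Sum components: V_total = 149.1 - j115.6 V.
Step 3 — Convert to polar: |V_total| = 188.7 V, ∠V_total = -37.8°.

V_total = 188.7∠-37.8° V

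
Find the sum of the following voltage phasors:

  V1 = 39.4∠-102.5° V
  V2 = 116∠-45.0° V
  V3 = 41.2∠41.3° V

Step 1 — Convert each phasor to rectangular form:
  V1 = 39.4·(cos(-102.5°) + j·sin(-102.5°)) = -8.528 - j38.47 V
  V2 = 116·(cos(-45.0°) + j·sin(-45.0°)) = 82.02 - j82.02 V
  V3 = 41.2·(cos(41.3°) + j·sin(41.3°)) = 30.95 + j27.19 V
Step 2 — Sum components: V_total = 104.4 - j93.3 V.
Step 3 — Convert to polar: |V_total| = 140.1 V, ∠V_total = -41.8°.

V_total = 140.1∠-41.8° V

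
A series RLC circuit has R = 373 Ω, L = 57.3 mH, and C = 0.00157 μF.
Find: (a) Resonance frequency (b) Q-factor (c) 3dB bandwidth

Step 1 — Resonance condition Im(Z)=0 gives ω₀ = 1/√(LC).
Step 2 — ω₀ = 1/√(0.0573·1.57e-09) = 1.054e+05 rad/s.
Step 3 — f₀ = ω₀/(2π) = 1.678e+04 Hz.
Step 4 — Series Q: Q = ω₀L/R = 1.054e+05·0.0573/373 = 16.2.
Step 5 — 3dB bandwidth: Δω = ω₀/Q = 6510 rad/s; BW = Δω/(2π) = 1036 Hz.

(a) f₀ = 1.678e+04 Hz  (b) Q = 16.2  (c) BW = 1036 Hz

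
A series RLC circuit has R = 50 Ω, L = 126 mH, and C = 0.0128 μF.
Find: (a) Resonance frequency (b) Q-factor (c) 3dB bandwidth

Step 1 — Resonance: ω₀ = 1/√(LC) = 1/√(0.126·1.28e-08) = 2.49e+04 rad/s.
Step 2 — f₀ = ω₀/(2π) = 3963 Hz.
Step 3 — Series Q: Q = ω₀L/R = 2.49e+04·0.126/50 = 62.75.
Step 4 — Bandwidth: Δω = ω₀/Q = 396.8 rad/s; BW = Δω/(2π) = 63.16 Hz.

(a) f₀ = 3963 Hz  (b) Q = 62.75  (c) BW = 63.16 Hz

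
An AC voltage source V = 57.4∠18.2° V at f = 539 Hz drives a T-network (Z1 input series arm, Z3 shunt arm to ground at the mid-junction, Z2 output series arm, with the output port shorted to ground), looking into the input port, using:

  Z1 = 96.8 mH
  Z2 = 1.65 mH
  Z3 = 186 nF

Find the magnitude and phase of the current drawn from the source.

Step 1 — Angular frequency: ω = 2π·f = 2π·539 = 3387 rad/s.
Step 2 — Component impedances:
  Z1: Z = jωL = j·3387·0.0968 = 0 + j327.8 Ω
  Z2: Z = jωL = j·3387·0.00165 = 0 + j5.588 Ω
  Z3: Z = 1/(jωC) = -j/(ω·C) = 0 - j1588 Ω
Step 3 — With the output port shorted to ground, the output series arm Z2 runs from the junction to ground; the shunt arm Z3 also runs from the junction to ground. They appear in parallel: Z3 || Z2 = 0 + j5.608 Ω.
Step 4 — Series with input arm Z1: Z_in = Z1 + (Z3 || Z2) = 0 + j333.4 Ω = 333.4∠90.0° Ω.
Step 5 — Source phasor: V = 57.4∠18.2° V = 54.53 + j17.93 V.
Step 6 — Ohm's law: I = V / Z_total = (54.53 + j17.93) / (0 + j333.4) = 0.05377 - j0.1635 A.
Step 7 — Convert to polar: |I| = 0.1721 A, ∠I = -71.8°.

I = 0.1721∠-71.8° A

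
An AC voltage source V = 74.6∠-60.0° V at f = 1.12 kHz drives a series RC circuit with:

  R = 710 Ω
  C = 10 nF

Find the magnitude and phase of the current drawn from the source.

Step 1 — Angular frequency: ω = 2π·f = 2π·1120 = 7037 rad/s.
Step 2 — Component impedances:
  R: Z = R = 710 Ω
  C: Z = 1/(jωC) = -j/(ω·C) = 0 - j1.421e+04 Ω
Step 3 — Series combination: Z_total = R + C = 710 - j1.421e+04 Ω = 1.423e+04∠-87.1° Ω.
Step 4 — Source phasor: V = 74.6∠-60.0° V = 37.3 - j64.61 V.
Step 5 — Ohm's law: I = V / Z_total = (37.3 - j64.61) / (710 - j1.421e+04) = 0.004666 + j0.002392 A.
Step 6 — Convert to polar: |I| = 0.005243 A, ∠I = 27.1°.

I = 0.005243∠27.1° A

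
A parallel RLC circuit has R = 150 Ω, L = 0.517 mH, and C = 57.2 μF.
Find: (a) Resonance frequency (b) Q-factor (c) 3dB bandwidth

Step 1 — Resonance: ω₀ = 1/√(LC) = 1/√(0.000517·5.72e-05) = 5815 rad/s.
Step 2 — f₀ = ω₀/(2π) = 925.5 Hz.
Step 3 — Parallel Q: Q = R/(ω₀L) = 150/(5815·0.000517) = 49.89.
Step 4 — Bandwidth: Δω = ω₀/Q = 116.6 rad/s; BW = Δω/(2π) = 18.55 Hz.

(a) f₀ = 925.5 Hz  (b) Q = 49.89  (c) BW = 18.55 Hz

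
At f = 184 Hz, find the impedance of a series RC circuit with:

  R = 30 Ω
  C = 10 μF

Step 1 — Angular frequency: ω = 2π·f = 2π·184 = 1156 rad/s.
Step 2 — Component impedances:
  R: Z = R = 30 Ω
  C: Z = 1/(jωC) = -j/(ω·C) = 0 - j86.5 Ω
Step 3 — Series combination: Z_total = R + C = 30 - j86.5 Ω = 91.55∠-70.9° Ω.

Z = 30 - j86.5 Ω = 91.55∠-70.9° Ω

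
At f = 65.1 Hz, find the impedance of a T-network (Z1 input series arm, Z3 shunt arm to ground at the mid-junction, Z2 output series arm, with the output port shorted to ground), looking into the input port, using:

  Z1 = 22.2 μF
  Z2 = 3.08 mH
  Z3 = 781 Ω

Step 1 — Angular frequency: ω = 2π·f = 2π·65.1 = 409 rad/s.
Step 2 — Component impedances:
  Z1: Z = 1/(jωC) = -j/(ω·C) = 0 - j110.1 Ω
  Z2: Z = jωL = j·409·0.00308 = 0 + j1.26 Ω
  Z3: Z = R = 781 Ω
Step 3 — With the output port shorted to ground, the output series arm Z2 runs from the junction to ground; the shunt arm Z3 also runs from the junction to ground. They appear in parallel: Z3 || Z2 = 0.002032 + j1.26 Ω.
Step 4 — Series with input arm Z1: Z_in = Z1 + (Z3 || Z2) = 0.002032 - j108.9 Ω = 108.9∠-90.0° Ω.

Z = 0.002032 - j108.9 Ω = 108.9∠-90.0° Ω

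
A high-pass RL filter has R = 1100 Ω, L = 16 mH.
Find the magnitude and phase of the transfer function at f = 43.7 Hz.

Step 1 — Angular frequency: ω = 2π·43.7 = 274.6 rad/s.
Step 2 — Transfer function: H(jω) = jωL/(R + jωL).
Step 3 — Numerator jωL = j·4.393; denominator R + jωL = 1100 + j4.393.
Step 4 — H = 1.595e-05 + j0.003994.
Step 5 — Magnitude: |H| = 0.003994 (-48.0 dB); phase: φ = 89.8°.

|H| = 0.003994 (-48.0 dB), φ = 89.8°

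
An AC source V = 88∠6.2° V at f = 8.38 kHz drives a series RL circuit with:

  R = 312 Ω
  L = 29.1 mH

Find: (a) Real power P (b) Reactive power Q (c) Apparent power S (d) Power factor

Step 1 — Angular frequency: ω = 2π·f = 2π·8380 = 5.265e+04 rad/s.
Step 2 — Component impedances:
  R: Z = R = 312 Ω
  L: Z = jωL = j·5.265e+04·0.0291 = 0 + j1532 Ω
Step 3 — Series combination: Z_total = R + L = 312 + j1532 Ω = 1564∠78.5° Ω.
Step 4 — Source phasor: V = 88∠6.2° V = 87.49 + j9.504 V.
Step 5 — Current: I = V / Z = 0.01712 - j0.05361 A = 0.05628∠-72.3° A.
Step 6 — Complex power: S = V·I* = 0.9882 + j4.853 VA.
Step 7 — Real power: P = Re(S) = 0.9882 W.
Step 8 — Reactive power: Q = Im(S) = 4.853 VAR.
Step 9 — Apparent power: |S| = 4.953 VA.
Step 10 — Power factor: PF = P/|S| = 0.1995 (lagging).

(a) P = 0.9882 W  (b) Q = 4.853 VAR  (c) S = 4.953 VA  (d) PF = 0.1995 (lagging)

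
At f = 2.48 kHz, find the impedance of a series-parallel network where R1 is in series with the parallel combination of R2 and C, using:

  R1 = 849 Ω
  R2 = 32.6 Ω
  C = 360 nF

Step 1 — Angular frequency: ω = 2π·f = 2π·2480 = 1.558e+04 rad/s.
Step 2 — Component impedances:
  R1: Z = R = 849 Ω
  R2: Z = R = 32.6 Ω
  C: Z = 1/(jωC) = -j/(ω·C) = 0 - j178.3 Ω
Step 3 — Parallel branch: R2 || C = 1/(1/R2 + 1/C) = 31.55 - j5.769 Ω.
Step 4 — Series with R1: Z_total = R1 + (R2 || C) = 880.5 - j5.769 Ω = 880.6∠-0.4° Ω.

Z = 880.5 - j5.769 Ω = 880.6∠-0.4° Ω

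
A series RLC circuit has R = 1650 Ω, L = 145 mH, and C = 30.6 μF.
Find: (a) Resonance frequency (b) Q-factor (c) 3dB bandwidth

Step 1 — Resonance condition Im(Z)=0 gives ω₀ = 1/√(LC).
Step 2 — ω₀ = 1/√(0.145·3.06e-05) = 474.7 rad/s.
Step 3 — f₀ = ω₀/(2π) = 75.56 Hz.
Step 4 — Series Q: Q = ω₀L/R = 474.7·0.145/1650 = 0.04172.
Step 5 — 3dB bandwidth: Δω = ω₀/Q = 1.138e+04 rad/s; BW = Δω/(2π) = 1811 Hz.

(a) f₀ = 75.56 Hz  (b) Q = 0.04172  (c) BW = 1811 Hz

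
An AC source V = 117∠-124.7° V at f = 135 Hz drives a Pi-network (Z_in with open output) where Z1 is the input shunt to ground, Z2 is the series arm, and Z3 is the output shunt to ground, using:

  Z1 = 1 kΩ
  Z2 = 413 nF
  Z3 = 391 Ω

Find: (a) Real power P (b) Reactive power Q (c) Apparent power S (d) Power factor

Step 1 — Angular frequency: ω = 2π·f = 2π·135 = 848.2 rad/s.
Step 2 — Component impedances:
  Z1: Z = R = 1000 Ω
  Z2: Z = 1/(jωC) = -j/(ω·C) = 0 - j2855 Ω
  Z3: Z = R = 391 Ω
Step 3 — With open output, the series arm Z2 and the output shunt Z3 appear in series to ground: Z2 + Z3 = 391 - j2855 Ω.
Step 4 — Parallel with input shunt Z1: Z_in = Z1 || (Z2 + Z3) = 862 - j283.1 Ω = 907.3∠-18.2° Ω.
Step 5 — Source phasor: V = 117∠-124.7° V = -66.61 - j96.19 V.
Step 6 — Current: I = V / Z = -0.03667 - j0.1236 A = 0.1289∠-106.5° A.
Step 7 — Complex power: S = V·I* = 14.33 - j4.707 VA.
Step 8 — Real power: P = Re(S) = 14.33 W.
Step 9 — Reactive power: Q = Im(S) = -4.707 VAR.
Step 10 — Apparent power: |S| = 15.09 VA.
Step 11 — Power factor: PF = P/|S| = 0.9501 (leading).

(a) P = 14.33 W  (b) Q = -4.707 VAR  (c) S = 15.09 VA  (d) PF = 0.9501 (leading)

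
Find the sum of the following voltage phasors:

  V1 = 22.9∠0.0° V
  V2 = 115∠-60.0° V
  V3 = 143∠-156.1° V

Step 1 — Convert each phasor to rectangular form:
  V1 = 22.9·(cos(0.0°) + j·sin(0.0°)) = 22.9 V
  V2 = 115·(cos(-60.0°) + j·sin(-60.0°)) = 57.5 - j99.59 V
  V3 = 143·(cos(-156.1°) + j·sin(-156.1°)) = -130.7 - j57.94 V
Step 2 — Sum components: V_total = -50.34 - j157.5 V.
Step 3 — Convert to polar: |V_total| = 165.4 V, ∠V_total = -107.7°.

V_total = 165.4∠-107.7° V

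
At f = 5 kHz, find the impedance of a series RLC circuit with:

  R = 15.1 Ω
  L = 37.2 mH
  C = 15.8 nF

Step 1 — Angular frequency: ω = 2π·f = 2π·5000 = 3.142e+04 rad/s.
Step 2 — Component impedances:
  R: Z = R = 15.1 Ω
  L: Z = jωL = j·3.142e+04·0.0372 = 0 + j1169 Ω
  C: Z = 1/(jωC) = -j/(ω·C) = 0 - j2015 Ω
Step 3 — Series combination: Z_total = R + L + C = 15.1 - j845.9 Ω = 846.1∠-89.0° Ω.

Z = 15.1 - j845.9 Ω = 846.1∠-89.0° Ω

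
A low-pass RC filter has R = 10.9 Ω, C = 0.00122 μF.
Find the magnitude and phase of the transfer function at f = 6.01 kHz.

Step 1 — Angular frequency: ω = 2π·6010 = 3.776e+04 rad/s.
Step 2 — Transfer function: H(jω) = 1/(1 + jωRC).
Step 3 — Denominator: 1 + jωRC = 1 + j·3.776e+04·10.9·1.22e-09 = 1 + j0.0005022.
Step 4 — H = 1 - j0.0005022.
Step 5 — Magnitude: |H| = 1 (-0.0 dB); phase: φ = -0.0°.

|H| = 1 (-0.0 dB), φ = -0.0°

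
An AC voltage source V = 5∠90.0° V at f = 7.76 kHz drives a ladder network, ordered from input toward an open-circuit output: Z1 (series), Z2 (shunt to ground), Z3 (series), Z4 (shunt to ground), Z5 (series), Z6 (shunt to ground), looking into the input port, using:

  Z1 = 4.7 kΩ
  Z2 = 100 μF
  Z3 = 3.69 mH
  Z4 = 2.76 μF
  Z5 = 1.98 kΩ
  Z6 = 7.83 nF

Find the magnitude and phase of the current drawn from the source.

Step 1 — Angular frequency: ω = 2π·f = 2π·7760 = 4.876e+04 rad/s.
Step 2 — Component impedances:
  Z1: Z = R = 4700 Ω
  Z2: Z = 1/(jωC) = -j/(ω·C) = 0 - j0.2051 Ω
  Z3: Z = jωL = j·4.876e+04·0.00369 = 0 + j179.9 Ω
  Z4: Z = 1/(jωC) = -j/(ω·C) = 0 - j7.431 Ω
  Z5: Z = R = 1980 Ω
  Z6: Z = 1/(jωC) = -j/(ω·C) = 0 - j2619 Ω
Step 3 — Ladder network (open output): work backward from the far end, alternating series and parallel combinations. Z_in = 4700 - j0.2053 Ω = 4700∠-0.0° Ω.
Step 4 — Source phasor: V = 5∠90.0° V = 0 + j5 V.
Step 5 — Ohm's law: I = V / Z_total = (0 + j5) / (4700 - j0.2053) = -4.648e-08 + j0.001064 A.
Step 6 — Convert to polar: |I| = 0.001064 A, ∠I = 90.0°.

I = 0.001064∠90.0° A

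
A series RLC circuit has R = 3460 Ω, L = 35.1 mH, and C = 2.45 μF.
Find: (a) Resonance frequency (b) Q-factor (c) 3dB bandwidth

Step 1 — Resonance: ω₀ = 1/√(LC) = 1/√(0.0351·2.45e-06) = 3410 rad/s.
Step 2 — f₀ = ω₀/(2π) = 542.7 Hz.
Step 3 — Series Q: Q = ω₀L/R = 3410·0.0351/3460 = 0.03459.
Step 4 — Bandwidth: Δω = ω₀/Q = 9.858e+04 rad/s; BW = Δω/(2π) = 1.569e+04 Hz.

(a) f₀ = 542.7 Hz  (b) Q = 0.03459  (c) BW = 1.569e+04 Hz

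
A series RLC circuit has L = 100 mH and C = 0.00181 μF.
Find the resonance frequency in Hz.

Step 1 — Resonance condition Im(Z)=0 gives ω₀ = 1/√(LC).
Step 2 — ω₀ = 1/√(0.1·1.81e-09) = 7.433e+04 rad/s.
Step 3 — f₀ = ω₀/(2π) = 1.183e+04 Hz.

f₀ = 1.183e+04 Hz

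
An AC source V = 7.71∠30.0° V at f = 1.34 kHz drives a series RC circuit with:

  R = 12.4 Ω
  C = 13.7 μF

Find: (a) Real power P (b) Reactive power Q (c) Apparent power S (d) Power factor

Step 1 — Angular frequency: ω = 2π·f = 2π·1340 = 8419 rad/s.
Step 2 — Component impedances:
  R: Z = R = 12.4 Ω
  C: Z = 1/(jωC) = -j/(ω·C) = 0 - j8.67 Ω
Step 3 — Series combination: Z_total = R + C = 12.4 - j8.67 Ω = 15.13∠-35.0° Ω.
Step 4 — Source phasor: V = 7.71∠30.0° V = 6.677 + j3.855 V.
Step 5 — Current: I = V / Z = 0.2157 + j0.4617 A = 0.5096∠65.0° A.
Step 6 — Complex power: S = V·I* = 3.22 - j2.251 VA.
Step 7 — Real power: P = Re(S) = 3.22 W.
Step 8 — Reactive power: Q = Im(S) = -2.251 VAR.
Step 9 — Apparent power: |S| = 3.929 VA.
Step 10 — Power factor: PF = P/|S| = 0.8196 (leading).

(a) P = 3.22 W  (b) Q = -2.251 VAR  (c) S = 3.929 VA  (d) PF = 0.8196 (leading)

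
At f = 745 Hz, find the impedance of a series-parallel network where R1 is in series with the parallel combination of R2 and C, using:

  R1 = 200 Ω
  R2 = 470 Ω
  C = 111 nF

Step 1 — Angular frequency: ω = 2π·f = 2π·745 = 4681 rad/s.
Step 2 — Component impedances:
  R1: Z = R = 200 Ω
  R2: Z = R = 470 Ω
  C: Z = 1/(jωC) = -j/(ω·C) = 0 - j1925 Ω
Step 3 — Parallel branch: R2 || C = 1/(1/R2 + 1/C) = 443.5 - j108.3 Ω.
Step 4 — Series with R1: Z_total = R1 + (R2 || C) = 643.5 - j108.3 Ω = 652.6∠-9.6° Ω.

Z = 643.5 - j108.3 Ω = 652.6∠-9.6° Ω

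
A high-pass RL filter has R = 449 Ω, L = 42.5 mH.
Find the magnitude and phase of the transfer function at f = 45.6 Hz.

Step 1 — Angular frequency: ω = 2π·45.6 = 286.5 rad/s.
Step 2 — Transfer function: H(jω) = jωL/(R + jωL).
Step 3 — Numerator jωL = j·12.18; denominator R + jωL = 449 + j12.18.
Step 4 — H = 0.0007349 + j0.0271.
Step 5 — Magnitude: |H| = 0.02711 (-31.3 dB); phase: φ = 88.4°.

|H| = 0.02711 (-31.3 dB), φ = 88.4°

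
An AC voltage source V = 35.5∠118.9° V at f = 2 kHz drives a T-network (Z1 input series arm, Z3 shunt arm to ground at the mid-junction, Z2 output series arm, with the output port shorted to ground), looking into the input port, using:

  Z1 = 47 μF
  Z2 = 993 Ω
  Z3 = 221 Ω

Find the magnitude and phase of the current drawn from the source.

Step 1 — Angular frequency: ω = 2π·f = 2π·2000 = 1.257e+04 rad/s.
Step 2 — Component impedances:
  Z1: Z = 1/(jωC) = -j/(ω·C) = 0 - j1.693 Ω
  Z2: Z = R = 993 Ω
  Z3: Z = R = 221 Ω
Step 3 — With the output port shorted to ground, the output series arm Z2 runs from the junction to ground; the shunt arm Z3 also runs from the junction to ground. They appear in parallel: Z3 || Z2 = 180.8 Ω.
Step 4 — Series with input arm Z1: Z_in = Z1 + (Z3 || Z2) = 180.8 - j1.693 Ω = 180.8∠-0.5° Ω.
Step 5 — Source phasor: V = 35.5∠118.9° V = -17.16 + j31.08 V.
Step 6 — Ohm's law: I = V / Z_total = (-17.16 + j31.08) / (180.8 - j1.693) = -0.09651 + j0.171 A.
Step 7 — Convert to polar: |I| = 0.1964 A, ∠I = 119.4°.

I = 0.1964∠119.4° A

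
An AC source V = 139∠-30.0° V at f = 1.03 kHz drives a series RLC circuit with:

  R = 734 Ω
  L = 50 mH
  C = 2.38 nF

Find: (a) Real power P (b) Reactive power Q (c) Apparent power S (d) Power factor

Step 1 — Angular frequency: ω = 2π·f = 2π·1030 = 6472 rad/s.
Step 2 — Component impedances:
  R: Z = R = 734 Ω
  L: Z = jωL = j·6472·0.05 = 0 + j323.6 Ω
  C: Z = 1/(jωC) = -j/(ω·C) = 0 - j6.492e+04 Ω
Step 3 — Series combination: Z_total = R + L + C = 734 - j6.46e+04 Ω = 6.46e+04∠-89.3° Ω.
Step 4 — Source phasor: V = 139∠-30.0° V = 120.4 - j69.5 V.
Step 5 — Current: I = V / Z = 0.001097 + j0.001851 A = 0.002152∠59.3° A.
Step 6 — Complex power: S = V·I* = 0.003398 - j0.299 VA.
Step 7 — Real power: P = Re(S) = 0.003398 W.
Step 8 — Reactive power: Q = Im(S) = -0.299 VAR.
Step 9 — Apparent power: |S| = 0.2991 VA.
Step 10 — Power factor: PF = P/|S| = 0.01136 (leading).

(a) P = 0.003398 W  (b) Q = -0.299 VAR  (c) S = 0.2991 VA  (d) PF = 0.01136 (leading)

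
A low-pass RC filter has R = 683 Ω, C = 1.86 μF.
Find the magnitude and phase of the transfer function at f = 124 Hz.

Step 1 — Angular frequency: ω = 2π·124 = 779.1 rad/s.
Step 2 — Transfer function: H(jω) = 1/(1 + jωRC).
Step 3 — Denominator: 1 + jωRC = 1 + j·779.1·683·1.86e-06 = 1 + j0.9898.
Step 4 — H = 0.5051 - j0.5.
Step 5 — Magnitude: |H| = 0.7107 (-3.0 dB); phase: φ = -44.7°.

|H| = 0.7107 (-3.0 dB), φ = -44.7°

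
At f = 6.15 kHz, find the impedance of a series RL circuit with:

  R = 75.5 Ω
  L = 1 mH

Step 1 — Angular frequency: ω = 2π·f = 2π·6150 = 3.864e+04 rad/s.
Step 2 — Component impedances:
  R: Z = R = 75.5 Ω
  L: Z = jωL = j·3.864e+04·0.001 = 0 + j38.64 Ω
Step 3 — Series combination: Z_total = R + L = 75.5 + j38.64 Ω = 84.81∠27.1° Ω.

Z = 75.5 + j38.64 Ω = 84.81∠27.1° Ω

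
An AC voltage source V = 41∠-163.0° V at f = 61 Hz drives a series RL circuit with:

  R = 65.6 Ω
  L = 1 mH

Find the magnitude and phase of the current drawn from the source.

Step 1 — Angular frequency: ω = 2π·f = 2π·61 = 383.3 rad/s.
Step 2 — Component impedances:
  R: Z = R = 65.6 Ω
  L: Z = jωL = j·383.3·0.001 = 0 + j0.3833 Ω
Step 3 — Series combination: Z_total = R + L = 65.6 + j0.3833 Ω = 65.6∠0.3° Ω.
Step 4 — Source phasor: V = 41∠-163.0° V = -39.21 - j11.99 V.
Step 5 — Ohm's law: I = V / Z_total = (-39.21 - j11.99) / (65.6 + j0.3833) = -0.5987 - j0.1792 A.
Step 6 — Convert to polar: |I| = 0.625 A, ∠I = -163.3°.

I = 0.625∠-163.3° A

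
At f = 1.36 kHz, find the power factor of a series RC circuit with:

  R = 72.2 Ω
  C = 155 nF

Step 1 — Angular frequency: ω = 2π·f = 2π·1360 = 8545 rad/s.
Step 2 — Component impedances:
  R: Z = R = 72.2 Ω
  C: Z = 1/(jωC) = -j/(ω·C) = 0 - j755 Ω
Step 3 — Series combination: Z_total = R + C = 72.2 - j755 Ω = 758.4∠-84.5° Ω.
Step 4 — Power factor: PF = cos(φ) = Re(Z)/|Z| = 72.2/758.45 = 0.09519.
Step 5 — Type: Im(Z) = -755 ⇒ leading (phase φ = -84.5°).

PF = 0.09519 (leading, φ = -84.5°)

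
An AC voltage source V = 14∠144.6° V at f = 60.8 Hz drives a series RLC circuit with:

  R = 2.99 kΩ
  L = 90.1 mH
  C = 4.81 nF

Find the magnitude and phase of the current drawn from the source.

Step 1 — Angular frequency: ω = 2π·f = 2π·60.8 = 382 rad/s.
Step 2 — Component impedances:
  R: Z = R = 2990 Ω
  L: Z = jωL = j·382·0.0901 = 0 + j34.42 Ω
  C: Z = 1/(jωC) = -j/(ω·C) = 0 - j5.442e+05 Ω
Step 3 — Series combination: Z_total = R + L + C = 2990 - j5.442e+05 Ω = 5.442e+05∠-89.7° Ω.
Step 4 — Source phasor: V = 14∠144.6° V = -11.41 + j8.11 V.
Step 5 — Ohm's law: I = V / Z_total = (-11.41 + j8.11) / (2990 - j5.442e+05) = -1.502e-05 - j2.089e-05 A.
Step 6 — Convert to polar: |I| = 2.573e-05 A, ∠I = -125.7°.

I = 2.573e-05∠-125.7° A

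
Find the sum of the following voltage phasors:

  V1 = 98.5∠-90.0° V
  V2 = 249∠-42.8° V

Step 1 — Convert each phasor to rectangular form:
  V1 = 98.5·(cos(-90.0°) + j·sin(-90.0°)) = 0 - j98.5 V
  V2 = 249·(cos(-42.8°) + j·sin(-42.8°)) = 182.7 - j169.2 V
Step 2 — Sum components: V_total = 182.7 - j267.7 V.
Step 3 — Convert to polar: |V_total| = 324.1 V, ∠V_total = -55.7°.

V_total = 324.1∠-55.7° V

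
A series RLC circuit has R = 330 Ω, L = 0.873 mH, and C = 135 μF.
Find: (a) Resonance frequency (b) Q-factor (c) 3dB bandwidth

Step 1 — Resonance: ω₀ = 1/√(LC) = 1/√(0.000873·0.000135) = 2913 rad/s.
Step 2 — f₀ = ω₀/(2π) = 463.6 Hz.
Step 3 — Series Q: Q = ω₀L/R = 2913·0.000873/330 = 0.007706.
Step 4 — Bandwidth: Δω = ω₀/Q = 3.78e+05 rad/s; BW = Δω/(2π) = 6.016e+04 Hz.

(a) f₀ = 463.6 Hz  (b) Q = 0.007706  (c) BW = 6.016e+04 Hz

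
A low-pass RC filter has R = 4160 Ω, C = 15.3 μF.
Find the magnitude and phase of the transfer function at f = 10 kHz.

Step 1 — Angular frequency: ω = 2π·1e+04 = 6.283e+04 rad/s.
Step 2 — Transfer function: H(jω) = 1/(1 + jωRC).
Step 3 — Denominator: 1 + jωRC = 1 + j·6.283e+04·4160·1.53e-05 = 1 + j3999.
Step 4 — H = 6.253e-08 - j0.0002501.
Step 5 — Magnitude: |H| = 0.0002501 (-72.0 dB); phase: φ = -90.0°.

|H| = 0.0002501 (-72.0 dB), φ = -90.0°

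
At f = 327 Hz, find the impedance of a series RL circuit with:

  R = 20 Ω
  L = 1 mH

Step 1 — Angular frequency: ω = 2π·f = 2π·327 = 2055 rad/s.
Step 2 — Component impedances:
  R: Z = R = 20 Ω
  L: Z = jωL = j·2055·0.001 = 0 + j2.055 Ω
Step 3 — Series combination: Z_total = R + L = 20 + j2.055 Ω = 20.11∠5.9° Ω.

Z = 20 + j2.055 Ω = 20.11∠5.9° Ω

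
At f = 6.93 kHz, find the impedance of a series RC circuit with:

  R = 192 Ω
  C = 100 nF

Step 1 — Angular frequency: ω = 2π·f = 2π·6930 = 4.354e+04 rad/s.
Step 2 — Component impedances:
  R: Z = R = 192 Ω
  C: Z = 1/(jωC) = -j/(ω·C) = 0 - j229.7 Ω
Step 3 — Series combination: Z_total = R + C = 192 - j229.7 Ω = 299.3∠-50.1° Ω.

Z = 192 - j229.7 Ω = 299.3∠-50.1° Ω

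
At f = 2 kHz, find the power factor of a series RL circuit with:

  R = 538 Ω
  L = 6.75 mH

Step 1 — Angular frequency: ω = 2π·f = 2π·2000 = 1.257e+04 rad/s.
Step 2 — Component impedances:
  R: Z = R = 538 Ω
  L: Z = jωL = j·1.257e+04·0.00675 = 0 + j84.82 Ω
Step 3 — Series combination: Z_total = R + L = 538 + j84.82 Ω = 544.6∠9.0° Ω.
Step 4 — Power factor: PF = cos(φ) = Re(Z)/|Z| = 538/544.65 = 0.9878.
Step 5 — Type: Im(Z) = 84.82 ⇒ lagging (phase φ = 9.0°).

PF = 0.9878 (lagging, φ = 9.0°)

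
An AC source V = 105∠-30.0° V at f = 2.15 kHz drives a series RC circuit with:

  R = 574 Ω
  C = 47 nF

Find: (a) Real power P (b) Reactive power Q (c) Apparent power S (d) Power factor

Step 1 — Angular frequency: ω = 2π·f = 2π·2150 = 1.351e+04 rad/s.
Step 2 — Component impedances:
  R: Z = R = 574 Ω
  C: Z = 1/(jωC) = -j/(ω·C) = 0 - j1575 Ω
Step 3 — Series combination: Z_total = R + C = 574 - j1575 Ω = 1676∠-70.0° Ω.
Step 4 — Source phasor: V = 105∠-30.0° V = 90.93 - j52.5 V.
Step 5 — Current: I = V / Z = 0.048 + j0.04024 A = 0.06264∠40.0° A.
Step 6 — Complex power: S = V·I* = 2.252 - j6.179 VA.
Step 7 — Real power: P = Re(S) = 2.252 W.
Step 8 — Reactive power: Q = Im(S) = -6.179 VAR.
Step 9 — Apparent power: |S| = 6.577 VA.
Step 10 — Power factor: PF = P/|S| = 0.3424 (leading).

(a) P = 2.252 W  (b) Q = -6.179 VAR  (c) S = 6.577 VA  (d) PF = 0.3424 (leading)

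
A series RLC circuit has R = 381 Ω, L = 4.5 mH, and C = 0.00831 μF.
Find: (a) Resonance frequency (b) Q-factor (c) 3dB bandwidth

Step 1 — Resonance: ω₀ = 1/√(LC) = 1/√(0.0045·8.31e-09) = 1.635e+05 rad/s.
Step 2 — f₀ = ω₀/(2π) = 2.603e+04 Hz.
Step 3 — Series Q: Q = ω₀L/R = 1.635e+05·0.0045/381 = 1.931.
Step 4 — Bandwidth: Δω = ω₀/Q = 8.467e+04 rad/s; BW = Δω/(2π) = 1.348e+04 Hz.

(a) f₀ = 2.603e+04 Hz  (b) Q = 1.931  (c) BW = 1.348e+04 Hz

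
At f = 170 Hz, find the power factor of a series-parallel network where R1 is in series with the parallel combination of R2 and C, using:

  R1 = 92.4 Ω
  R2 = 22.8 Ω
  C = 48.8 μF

Step 1 — Angular frequency: ω = 2π·f = 2π·170 = 1068 rad/s.
Step 2 — Component impedances:
  R1: Z = R = 92.4 Ω
  R2: Z = R = 22.8 Ω
  C: Z = 1/(jωC) = -j/(ω·C) = 0 - j19.18 Ω
Step 3 — Parallel branch: R2 || C = 1/(1/R2 + 1/C) = 9.451 - j11.23 Ω.
Step 4 — Series with R1: Z_total = R1 + (R2 || C) = 101.9 - j11.23 Ω = 102.5∠-6.3° Ω.
Step 5 — Power factor: PF = cos(φ) = Re(Z)/|Z| = 101.851/102.469 = 0.994.
Step 6 — Type: Im(Z) = -11.23 ⇒ leading (phase φ = -6.3°).

PF = 0.994 (leading, φ = -6.3°)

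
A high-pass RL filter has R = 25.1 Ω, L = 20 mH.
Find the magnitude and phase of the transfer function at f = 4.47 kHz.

Step 1 — Angular frequency: ω = 2π·4470 = 2.809e+04 rad/s.
Step 2 — Transfer function: H(jω) = jωL/(R + jωL).
Step 3 — Numerator jωL = j·561.7; denominator R + jωL = 25.1 + j561.7.
Step 4 — H = 0.998 + j0.0446.
Step 5 — Magnitude: |H| = 0.999 (-0.0 dB); phase: φ = 2.6°.

|H| = 0.999 (-0.0 dB), φ = 2.6°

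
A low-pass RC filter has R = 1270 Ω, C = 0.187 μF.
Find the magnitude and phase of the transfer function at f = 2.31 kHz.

Step 1 — Angular frequency: ω = 2π·2310 = 1.451e+04 rad/s.
Step 2 — Transfer function: H(jω) = 1/(1 + jωRC).
Step 3 — Denominator: 1 + jωRC = 1 + j·1.451e+04·1270·1.87e-07 = 1 + j3.447.
Step 4 — H = 0.07763 - j0.2676.
Step 5 — Magnitude: |H| = 0.2786 (-11.1 dB); phase: φ = -73.8°.

|H| = 0.2786 (-11.1 dB), φ = -73.8°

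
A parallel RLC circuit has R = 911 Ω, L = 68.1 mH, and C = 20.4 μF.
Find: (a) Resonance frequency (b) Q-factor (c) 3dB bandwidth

Step 1 — Resonance: ω₀ = 1/√(LC) = 1/√(0.0681·2.04e-05) = 848.4 rad/s.
Step 2 — f₀ = ω₀/(2π) = 135 Hz.
Step 3 — Parallel Q: Q = R/(ω₀L) = 911/(848.4·0.0681) = 15.77.
Step 4 — Bandwidth: Δω = ω₀/Q = 53.81 rad/s; BW = Δω/(2π) = 8.564 Hz.

(a) f₀ = 135 Hz  (b) Q = 15.77  (c) BW = 8.564 Hz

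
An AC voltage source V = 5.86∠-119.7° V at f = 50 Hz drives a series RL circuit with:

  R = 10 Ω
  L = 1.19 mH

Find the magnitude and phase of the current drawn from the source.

Step 1 — Angular frequency: ω = 2π·f = 2π·50 = 314.2 rad/s.
Step 2 — Component impedances:
  R: Z = R = 10 Ω
  L: Z = jωL = j·314.2·0.00119 = 0 + j0.3738 Ω
Step 3 — Series combination: Z_total = R + L = 10 + j0.3738 Ω = 10.01∠2.1° Ω.
Step 4 — Source phasor: V = 5.86∠-119.7° V = -2.903 - j5.09 V.
Step 5 — Ohm's law: I = V / Z_total = (-2.903 - j5.09) / (10 + j0.3738) = -0.3089 - j0.4975 A.
Step 6 — Convert to polar: |I| = 0.5856 A, ∠I = -121.8°.

I = 0.5856∠-121.8° A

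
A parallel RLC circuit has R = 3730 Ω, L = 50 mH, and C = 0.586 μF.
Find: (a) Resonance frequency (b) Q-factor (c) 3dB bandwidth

Step 1 — Resonance: ω₀ = 1/√(LC) = 1/√(0.05·5.86e-07) = 5842 rad/s.
Step 2 — f₀ = ω₀/(2π) = 929.8 Hz.
Step 3 — Parallel Q: Q = R/(ω₀L) = 3730/(5842·0.05) = 12.77.
Step 4 — Bandwidth: Δω = ω₀/Q = 457.5 rad/s; BW = Δω/(2π) = 72.81 Hz.

(a) f₀ = 929.8 Hz  (b) Q = 12.77  (c) BW = 72.81 Hz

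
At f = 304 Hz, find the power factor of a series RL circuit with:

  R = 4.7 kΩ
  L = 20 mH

Step 1 — Angular frequency: ω = 2π·f = 2π·304 = 1910 rad/s.
Step 2 — Component impedances:
  R: Z = R = 4700 Ω
  L: Z = jωL = j·1910·0.02 = 0 + j38.2 Ω
Step 3 — Series combination: Z_total = R + L = 4700 + j38.2 Ω = 4700∠0.5° Ω.
Step 4 — Power factor: PF = cos(φ) = Re(Z)/|Z| = 4700/4700 = 1.
Step 5 — Type: Im(Z) = 38.2 ⇒ lagging (phase φ = 0.5°).

PF = 1 (lagging, φ = 0.5°)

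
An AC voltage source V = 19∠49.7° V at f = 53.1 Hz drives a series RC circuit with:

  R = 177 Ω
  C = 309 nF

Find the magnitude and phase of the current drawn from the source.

Step 1 — Angular frequency: ω = 2π·f = 2π·53.1 = 333.6 rad/s.
Step 2 — Component impedances:
  R: Z = R = 177 Ω
  C: Z = 1/(jωC) = -j/(ω·C) = 0 - j9700 Ω
Step 3 — Series combination: Z_total = R + C = 177 - j9700 Ω = 9702∠-89.0° Ω.
Step 4 — Source phasor: V = 19∠49.7° V = 12.29 + j14.49 V.
Step 5 — Ohm's law: I = V / Z_total = (12.29 + j14.49) / (177 - j9700) = -0.00147 + j0.001294 A.
Step 6 — Convert to polar: |I| = 0.001958 A, ∠I = 138.7°.

I = 0.001958∠138.7° A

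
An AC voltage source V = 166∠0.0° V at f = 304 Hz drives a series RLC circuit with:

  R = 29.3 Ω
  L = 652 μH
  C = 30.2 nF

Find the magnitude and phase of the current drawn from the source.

Step 1 — Angular frequency: ω = 2π·f = 2π·304 = 1910 rad/s.
Step 2 — Component impedances:
  R: Z = R = 29.3 Ω
  L: Z = jωL = j·1910·0.000652 = 0 + j1.245 Ω
  C: Z = 1/(jωC) = -j/(ω·C) = 0 - j1.734e+04 Ω
Step 3 — Series combination: Z_total = R + L + C = 29.3 - j1.733e+04 Ω = 1.733e+04∠-89.9° Ω.
Step 4 — Source phasor: V = 166∠0.0° V = 166 V.
Step 5 — Ohm's law: I = V / Z_total = (166) / (29.3 - j1.733e+04) = 1.619e-05 + j0.009576 A.
Step 6 — Convert to polar: |I| = 0.009576 A, ∠I = 89.9°.

I = 0.009576∠89.9° A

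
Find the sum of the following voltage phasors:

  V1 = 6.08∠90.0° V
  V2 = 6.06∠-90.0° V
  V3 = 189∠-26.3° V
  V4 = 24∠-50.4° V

Step 1 — Convert each phasor to rectangular form:
  V1 = 6.08·(cos(90.0°) + j·sin(90.0°)) = 0 + j6.08 V
  V2 = 6.06·(cos(-90.0°) + j·sin(-90.0°)) = 0 - j6.06 V
  V3 = 189·(cos(-26.3°) + j·sin(-26.3°)) = 169.4 - j83.74 V
  V4 = 24·(cos(-50.4°) + j·sin(-50.4°)) = 15.3 - j18.49 V
Step 2 — Sum components: V_total = 184.7 - j102.2 V.
Step 3 — Convert to polar: |V_total| = 211.1 V, ∠V_total = -29.0°.

V_total = 211.1∠-29.0° V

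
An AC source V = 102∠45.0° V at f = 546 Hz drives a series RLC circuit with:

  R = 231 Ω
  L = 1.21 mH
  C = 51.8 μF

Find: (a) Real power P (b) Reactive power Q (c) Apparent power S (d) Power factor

Step 1 — Angular frequency: ω = 2π·f = 2π·546 = 3431 rad/s.
Step 2 — Component impedances:
  R: Z = R = 231 Ω
  L: Z = jωL = j·3431·0.00121 = 0 + j4.151 Ω
  C: Z = 1/(jωC) = -j/(ω·C) = 0 - j5.627 Ω
Step 3 — Series combination: Z_total = R + L + C = 231 - j1.476 Ω = 231∠-0.4° Ω.
Step 4 — Source phasor: V = 102∠45.0° V = 72.12 + j72.12 V.
Step 5 — Current: I = V / Z = 0.3102 + j0.3142 A = 0.4415∠45.4° A.
Step 6 — Complex power: S = V·I* = 45.04 - j0.2878 VA.
Step 7 — Real power: P = Re(S) = 45.04 W.
Step 8 — Reactive power: Q = Im(S) = -0.2878 VAR.
Step 9 — Apparent power: |S| = 45.04 VA.
Step 10 — Power factor: PF = P/|S| = 1 (leading).

(a) P = 45.04 W  (b) Q = -0.2878 VAR  (c) S = 45.04 VA  (d) PF = 1 (leading)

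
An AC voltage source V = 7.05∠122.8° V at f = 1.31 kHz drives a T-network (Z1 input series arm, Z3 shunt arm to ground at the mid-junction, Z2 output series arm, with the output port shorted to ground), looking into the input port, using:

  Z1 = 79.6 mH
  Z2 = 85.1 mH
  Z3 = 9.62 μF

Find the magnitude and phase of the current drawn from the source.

Step 1 — Angular frequency: ω = 2π·f = 2π·1310 = 8231 rad/s.
Step 2 — Component impedances:
  Z1: Z = jωL = j·8231·0.0796 = 0 + j655.2 Ω
  Z2: Z = jωL = j·8231·0.0851 = 0 + j700.5 Ω
  Z3: Z = 1/(jωC) = -j/(ω·C) = 0 - j12.63 Ω
Step 3 — With the output port shorted to ground, the output series arm Z2 runs from the junction to ground; the shunt arm Z3 also runs from the junction to ground. They appear in parallel: Z3 || Z2 = 0 - j12.86 Ω.
Step 4 — Series with input arm Z1: Z_in = Z1 + (Z3 || Z2) = 0 + j642.3 Ω = 642.3∠90.0° Ω.
Step 5 — Source phasor: V = 7.05∠122.8° V = -3.819 + j5.926 V.
Step 6 — Ohm's law: I = V / Z_total = (-3.819 + j5.926) / (0 + j642.3) = 0.009226 + j0.005946 A.
Step 7 — Convert to polar: |I| = 0.01098 A, ∠I = 32.8°.

I = 0.01098∠32.8° A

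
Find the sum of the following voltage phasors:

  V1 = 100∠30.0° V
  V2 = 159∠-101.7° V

Step 1 — Convert each phasor to rectangular form:
  V1 = 100·(cos(30.0°) + j·sin(30.0°)) = 86.6 + j50 V
  V2 = 159·(cos(-101.7°) + j·sin(-101.7°)) = -32.24 - j155.7 V
Step 2 — Sum components: V_total = 54.36 - j105.7 V.
Step 3 — Convert to polar: |V_total| = 118.9 V, ∠V_total = -62.8°.

V_total = 118.9∠-62.8° V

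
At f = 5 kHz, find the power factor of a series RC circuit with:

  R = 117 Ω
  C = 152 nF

Step 1 — Angular frequency: ω = 2π·f = 2π·5000 = 3.142e+04 rad/s.
Step 2 — Component impedances:
  R: Z = R = 117 Ω
  C: Z = 1/(jωC) = -j/(ω·C) = 0 - j209.4 Ω
Step 3 — Series combination: Z_total = R + C = 117 - j209.4 Ω = 239.9∠-60.8° Ω.
Step 4 — Power factor: PF = cos(φ) = Re(Z)/|Z| = 117/239.9 = 0.4877.
Step 5 — Type: Im(Z) = -209.4 ⇒ leading (phase φ = -60.8°).

PF = 0.4877 (leading, φ = -60.8°)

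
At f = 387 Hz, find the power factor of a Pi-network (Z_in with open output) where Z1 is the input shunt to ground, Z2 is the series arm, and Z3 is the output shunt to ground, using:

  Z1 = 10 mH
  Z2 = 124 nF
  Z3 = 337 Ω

Step 1 — Angular frequency: ω = 2π·f = 2π·387 = 2432 rad/s.
Step 2 — Component impedances:
  Z1: Z = jωL = j·2432·0.01 = 0 + j24.32 Ω
  Z2: Z = 1/(jωC) = -j/(ω·C) = 0 - j3317 Ω
  Z3: Z = R = 337 Ω
Step 3 — With open output, the series arm Z2 and the output shunt Z3 appear in series to ground: Z2 + Z3 = 337 - j3317 Ω.
Step 4 — Parallel with input shunt Z1: Z_in = Z1 || (Z2 + Z3) = 0.01819 + j24.49 Ω = 24.49∠90.0° Ω.
Step 5 — Power factor: PF = cos(φ) = Re(Z)/|Z| = 0.01819/24.49 = 0.0007428.
Step 6 — Type: Im(Z) = 24.49 ⇒ lagging (phase φ = 90.0°).

PF = 0.0007428 (lagging, φ = 90.0°)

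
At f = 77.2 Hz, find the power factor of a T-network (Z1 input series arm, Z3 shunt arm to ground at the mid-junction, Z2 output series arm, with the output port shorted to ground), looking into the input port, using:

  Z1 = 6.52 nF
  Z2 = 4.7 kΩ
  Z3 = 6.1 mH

Step 1 — Angular frequency: ω = 2π·f = 2π·77.2 = 485.1 rad/s.
Step 2 — Component impedances:
  Z1: Z = 1/(jωC) = -j/(ω·C) = 0 - j3.162e+05 Ω
  Z2: Z = R = 4700 Ω
  Z3: Z = jωL = j·485.1·0.0061 = 0 + j2.959 Ω
Step 3 — With the output port shorted to ground, the output series arm Z2 runs from the junction to ground; the shunt arm Z3 also runs from the junction to ground. They appear in parallel: Z3 || Z2 = 0.001863 + j2.959 Ω.
Step 4 — Series with input arm Z1: Z_in = Z1 + (Z3 || Z2) = 0.001863 - j3.162e+05 Ω = 3.162e+05∠-90.0° Ω.
Step 5 — Power factor: PF = cos(φ) = Re(Z)/|Z| = 0.0018628/3.1619e+05 = 5.891e-09.
Step 6 — Type: Im(Z) = -3.162e+05 ⇒ leading (phase φ = -90.0°).

PF = 5.891e-09 (leading, φ = -90.0°)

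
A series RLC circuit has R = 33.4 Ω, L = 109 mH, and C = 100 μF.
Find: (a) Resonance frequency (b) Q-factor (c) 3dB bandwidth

Step 1 — Resonance: ω₀ = 1/√(LC) = 1/√(0.109·0.0001) = 302.9 rad/s.
Step 2 — f₀ = ω₀/(2π) = 48.21 Hz.
Step 3 — Series Q: Q = ω₀L/R = 302.9·0.109/33.4 = 0.9885.
Step 4 — Bandwidth: Δω = ω₀/Q = 306.4 rad/s; BW = Δω/(2π) = 48.77 Hz.

(a) f₀ = 48.21 Hz  (b) Q = 0.9885  (c) BW = 48.77 Hz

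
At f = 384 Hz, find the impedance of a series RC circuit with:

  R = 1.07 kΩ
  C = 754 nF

Step 1 — Angular frequency: ω = 2π·f = 2π·384 = 2413 rad/s.
Step 2 — Component impedances:
  R: Z = R = 1070 Ω
  C: Z = 1/(jωC) = -j/(ω·C) = 0 - j549.7 Ω
Step 3 — Series combination: Z_total = R + C = 1070 - j549.7 Ω = 1203∠-27.2° Ω.

Z = 1070 - j549.7 Ω = 1203∠-27.2° Ω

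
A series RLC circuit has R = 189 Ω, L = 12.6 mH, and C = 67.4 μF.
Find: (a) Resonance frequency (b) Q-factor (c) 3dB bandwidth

Step 1 — Resonance condition Im(Z)=0 gives ω₀ = 1/√(LC).
Step 2 — ω₀ = 1/√(0.0126·6.74e-05) = 1085 rad/s.
Step 3 — f₀ = ω₀/(2π) = 172.7 Hz.
Step 4 — Series Q: Q = ω₀L/R = 1085·0.0126/189 = 0.07234.
Step 5 — 3dB bandwidth: Δω = ω₀/Q = 1.5e+04 rad/s; BW = Δω/(2π) = 2387 Hz.

(a) f₀ = 172.7 Hz  (b) Q = 0.07234  (c) BW = 2387 Hz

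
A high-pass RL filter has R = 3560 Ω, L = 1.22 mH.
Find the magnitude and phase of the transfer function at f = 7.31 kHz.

Step 1 — Angular frequency: ω = 2π·7310 = 4.593e+04 rad/s.
Step 2 — Transfer function: H(jω) = jωL/(R + jωL).
Step 3 — Numerator jωL = j·56.03; denominator R + jωL = 3560 + j56.03.
Step 4 — H = 0.0002477 + j0.01574.
Step 5 — Magnitude: |H| = 0.01574 (-36.1 dB); phase: φ = 89.1°.

|H| = 0.01574 (-36.1 dB), φ = 89.1°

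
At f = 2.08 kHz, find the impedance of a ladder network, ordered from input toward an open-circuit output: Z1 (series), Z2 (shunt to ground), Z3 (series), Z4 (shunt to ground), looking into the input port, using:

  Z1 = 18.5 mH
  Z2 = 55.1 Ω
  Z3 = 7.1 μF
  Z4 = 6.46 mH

Step 1 — Angular frequency: ω = 2π·f = 2π·2080 = 1.307e+04 rad/s.
Step 2 — Component impedances:
  Z1: Z = jωL = j·1.307e+04·0.0185 = 0 + j241.8 Ω
  Z2: Z = R = 55.1 Ω
  Z3: Z = 1/(jωC) = -j/(ω·C) = 0 - j10.78 Ω
  Z4: Z = jωL = j·1.307e+04·0.00646 = 0 + j84.43 Ω
Step 3 — Ladder network (open output): work backward from the far end, alternating series and parallel combinations. Z_in = 35.33 + j268.2 Ω = 270.5∠82.5° Ω.

Z = 35.33 + j268.2 Ω = 270.5∠82.5° Ω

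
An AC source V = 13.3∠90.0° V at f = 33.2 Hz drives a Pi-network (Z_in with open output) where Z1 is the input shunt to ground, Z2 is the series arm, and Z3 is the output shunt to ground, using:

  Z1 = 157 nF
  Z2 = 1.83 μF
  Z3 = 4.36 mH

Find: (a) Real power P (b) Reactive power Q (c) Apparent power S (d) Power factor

Step 1 — Angular frequency: ω = 2π·f = 2π·33.2 = 208.6 rad/s.
Step 2 — Component impedances:
  Z1: Z = 1/(jωC) = -j/(ω·C) = 0 - j3.053e+04 Ω
  Z2: Z = 1/(jωC) = -j/(ω·C) = 0 - j2620 Ω
  Z3: Z = jωL = j·208.6·0.00436 = 0 + j0.9095 Ω
Step 3 — With open output, the series arm Z2 and the output shunt Z3 appear in series to ground: Z2 + Z3 = 0 - j2619 Ω.
Step 4 — Parallel with input shunt Z1: Z_in = Z1 || (Z2 + Z3) = 0 - j2412 Ω = 2412∠-90.0° Ω.
Step 5 — Source phasor: V = 13.3∠90.0° V = 0 + j13.3 V.
Step 6 — Current: I = V / Z = -0.005515 A = 0.005515∠180.0° A.
Step 7 — Complex power: S = V·I* = 0 - j0.07334 VA.
Step 8 — Real power: P = Re(S) = 0 W.
Step 9 — Reactive power: Q = Im(S) = -0.07334 VAR.
Step 10 — Apparent power: |S| = 0.07334 VA.
Step 11 — Power factor: PF = P/|S| = 0 (leading).

(a) P = 0 W  (b) Q = -0.07334 VAR  (c) S = 0.07334 VA  (d) PF = 0 (leading)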